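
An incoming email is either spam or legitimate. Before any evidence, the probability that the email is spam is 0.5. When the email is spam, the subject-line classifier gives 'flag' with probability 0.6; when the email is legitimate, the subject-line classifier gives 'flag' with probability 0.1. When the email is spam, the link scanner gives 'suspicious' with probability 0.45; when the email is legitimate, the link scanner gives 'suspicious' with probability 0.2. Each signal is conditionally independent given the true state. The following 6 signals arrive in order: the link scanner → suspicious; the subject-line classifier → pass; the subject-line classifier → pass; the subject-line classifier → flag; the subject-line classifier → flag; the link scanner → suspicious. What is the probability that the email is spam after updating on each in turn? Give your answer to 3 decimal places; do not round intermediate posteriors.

0.973

Each posterior becomes the prior for the next update.
After the link scanner='suspicious': P(spam) = 0.45·0.5000 / (0.45·0.5000 + 0.2·0.5000) ≈ 0.6923
After the subject-line classifier='pass': P(spam) = 0.4·0.6923 / (0.4·0.6923 + 0.9·0.3077) ≈ 0.5000
After the subject-line classifier='pass': P(spam) = 0.4·0.5000 / (0.4·0.5000 + 0.9·0.5000) ≈ 0.3077
After the subject-line classifier='flag': P(spam) = 0.6·0.3077 / (0.6·0.3077 + 0.1·0.6923) ≈ 0.7273
After the subject-line classifier='flag': P(spam) = 0.6·0.7273 / (0.6·0.7273 + 0.1·0.2727) ≈ 0.9412
After the link scanner='suspicious': P(spam) = 0.45·0.9412 / (0.45·0.9412 + 0.2·0.0588) ≈ 0.9730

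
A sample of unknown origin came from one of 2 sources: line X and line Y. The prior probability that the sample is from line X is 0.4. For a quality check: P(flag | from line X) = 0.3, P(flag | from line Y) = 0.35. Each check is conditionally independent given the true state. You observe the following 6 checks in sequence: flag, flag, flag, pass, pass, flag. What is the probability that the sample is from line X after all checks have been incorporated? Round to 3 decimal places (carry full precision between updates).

0.294

After 'flag': P(line X) = 0.3·0.4000 / (0.3·0.4000 + 0.35·0.6000) ≈ 0.3636
After 'flag': P(line X) = 0.3·0.3636 / (0.3·0.3636 + 0.35·0.6364) ≈ 0.3288
After 'flag': P(line X) = 0.3·0.3288 / (0.3·0.3288 + 0.35·0.6712) ≈ 0.2957
After 'pass': P(line X) = 0.7·0.2957 / (0.7·0.2957 + 0.65·0.7043) ≈ 0.3114
After 'pass': P(line X) = 0.7·0.3114 / (0.7·0.3114 + 0.65·0.6886) ≈ 0.3275
After 'flag': P(line X) = 0.3·0.3275 / (0.3·0.3275 + 0.35·0.6725) ≈ 0.2945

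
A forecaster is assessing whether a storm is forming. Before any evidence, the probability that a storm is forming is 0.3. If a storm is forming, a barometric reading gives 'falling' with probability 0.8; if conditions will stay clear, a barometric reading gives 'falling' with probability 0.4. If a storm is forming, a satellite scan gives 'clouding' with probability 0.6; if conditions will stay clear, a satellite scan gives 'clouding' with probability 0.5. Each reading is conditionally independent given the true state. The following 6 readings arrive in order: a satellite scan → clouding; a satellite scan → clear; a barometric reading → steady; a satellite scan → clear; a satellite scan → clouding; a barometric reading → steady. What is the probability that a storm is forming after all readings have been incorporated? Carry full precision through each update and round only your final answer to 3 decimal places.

After a satellite scan='clouding': P(storm) = 0.6·0.3000 / (0.6·0.3000 + 0.5·0.7000) ≈ 0.3396
After a satellite scan='clear': P(storm) = 0.4·0.3396 / (0.4·0.3396 + 0.5·0.6604) ≈ 0.2915
After a barometric reading='steady': P(storm) = 0.2·0.2915 / (0.2·0.2915 + 0.6·0.7085) ≈ 0.1206
After a satellite scan='clear': P(storm) = 0.4·0.1206 / (0.4·0.1206 + 0.5·0.8794) ≈ 0.0989
After a satellite scan='clouding': P(storm) = 0.6·0.0989 / (0.6·0.0989 + 0.5·0.9011) ≈ 0.1163
After a barometric reading='steady': P(storm) = 0.2·0.1163 / (0.2·0.1163 + 0.6·0.8837) ≈ 0.0420

0.042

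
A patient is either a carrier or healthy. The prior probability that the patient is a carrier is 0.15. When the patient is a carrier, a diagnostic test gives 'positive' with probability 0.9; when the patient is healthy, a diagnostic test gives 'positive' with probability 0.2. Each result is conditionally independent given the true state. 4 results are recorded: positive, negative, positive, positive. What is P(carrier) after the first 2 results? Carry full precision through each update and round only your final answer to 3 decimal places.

0.090

After 'positive': P(carrier) = 0.9·0.1500 / (0.9·0.1500 + 0.2·0.8500) ≈ 0.4426
After 'negative': P(carrier) = 0.1·0.4426 / (0.1·0.4426 + 0.8·0.5574) ≈ 0.0903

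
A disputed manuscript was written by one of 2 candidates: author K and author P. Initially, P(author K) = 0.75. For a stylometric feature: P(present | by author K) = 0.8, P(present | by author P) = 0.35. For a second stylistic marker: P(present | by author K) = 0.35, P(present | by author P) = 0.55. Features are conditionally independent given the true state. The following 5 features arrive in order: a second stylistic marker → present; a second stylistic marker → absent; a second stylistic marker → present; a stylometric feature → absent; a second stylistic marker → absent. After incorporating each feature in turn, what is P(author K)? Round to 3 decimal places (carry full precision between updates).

After a second stylistic marker='present': P(author K) = 0.35·0.7500 / (0.35·0.7500 + 0.55·0.2500) ≈ 0.6562
After a second stylistic marker='absent': P(author K) = 0.65·0.6562 / (0.65·0.6562 + 0.45·0.3438) ≈ 0.7339
After a second stylistic marker='present': P(author K) = 0.35·0.7339 / (0.35·0.7339 + 0.55·0.2661) ≈ 0.6370
After a stylometric feature='absent': P(author K) = 0.2·0.6370 / (0.2·0.6370 + 0.65·0.3630) ≈ 0.3506
After a second stylistic marker='absent': P(author K) = 0.65·0.3506 / (0.65·0.3506 + 0.45·0.6494) ≈ 0.4382

0.438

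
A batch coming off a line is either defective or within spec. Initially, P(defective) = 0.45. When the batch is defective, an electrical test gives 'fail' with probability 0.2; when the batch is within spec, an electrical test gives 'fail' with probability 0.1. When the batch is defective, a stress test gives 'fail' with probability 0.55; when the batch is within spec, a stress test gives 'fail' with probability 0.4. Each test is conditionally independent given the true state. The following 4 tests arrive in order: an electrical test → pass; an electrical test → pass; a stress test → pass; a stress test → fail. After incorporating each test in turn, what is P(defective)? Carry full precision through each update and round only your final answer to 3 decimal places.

0.400

After an electrical test='pass': P(defective) = 0.8·0.4500 / (0.8·0.4500 + 0.9·0.5500) ≈ 0.4211
After an electrical test='pass': P(defective) = 0.8·0.4211 / (0.8·0.4211 + 0.9·0.5789) ≈ 0.3926
After a stress test='pass': P(defective) = 0.45·0.3926 / (0.45·0.3926 + 0.6·0.6074) ≈ 0.3265
After a stress test='fail': P(defective) = 0.55·0.3265 / (0.55·0.3265 + 0.4·0.6735) ≈ 0.4000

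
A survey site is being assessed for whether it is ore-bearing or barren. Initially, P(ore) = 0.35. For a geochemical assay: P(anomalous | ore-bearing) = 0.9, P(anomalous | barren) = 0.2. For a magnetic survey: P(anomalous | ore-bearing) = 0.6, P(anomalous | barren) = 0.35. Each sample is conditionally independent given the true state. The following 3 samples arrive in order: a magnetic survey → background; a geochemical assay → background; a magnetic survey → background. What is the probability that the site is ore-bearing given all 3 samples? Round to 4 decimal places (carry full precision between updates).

Apply Bayes' rule sequentially, carrying P(ore) forward.
After a magnetic survey='background': P(ore) = 0.4·0.3500 / (0.4·0.3500 + 0.65·0.6500) ≈ 0.2489
After a geochemical assay='background': P(ore) = 0.1·0.2489 / (0.1·0.2489 + 0.8·0.7511) ≈ 0.0398
After a magnetic survey='background': P(ore) = 0.4·0.0398 / (0.4·0.0398 + 0.65·0.9602) ≈ 0.0249

0.0249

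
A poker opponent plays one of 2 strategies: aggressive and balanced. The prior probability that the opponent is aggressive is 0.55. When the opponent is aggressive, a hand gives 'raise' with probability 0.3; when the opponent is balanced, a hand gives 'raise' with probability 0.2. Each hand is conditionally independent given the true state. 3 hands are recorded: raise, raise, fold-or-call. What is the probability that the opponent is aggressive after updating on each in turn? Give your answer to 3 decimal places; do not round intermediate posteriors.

0.706

Each posterior becomes the prior for the next update.
After 'raise': P(aggressive) = 0.3·0.5500 / (0.3·0.5500 + 0.2·0.4500) ≈ 0.6471
After 'raise': P(aggressive) = 0.3·0.6471 / (0.3·0.6471 + 0.2·0.3529) ≈ 0.7333
After 'fold-or-call': P(aggressive) = 0.7·0.7333 / (0.7·0.7333 + 0.8·0.2667) ≈ 0.7064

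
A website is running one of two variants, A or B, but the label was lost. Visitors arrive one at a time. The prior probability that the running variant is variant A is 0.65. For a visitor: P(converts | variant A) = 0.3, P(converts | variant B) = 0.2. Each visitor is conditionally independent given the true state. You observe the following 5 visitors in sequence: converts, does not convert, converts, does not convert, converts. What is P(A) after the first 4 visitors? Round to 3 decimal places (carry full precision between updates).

0.762

Each posterior becomes the prior for the next update.
After 'converts': P(A) = 0.3·0.6500 / (0.3·0.6500 + 0.2·0.3500) ≈ 0.7358
After 'does not convert': P(A) = 0.7·0.7358 / (0.7·0.7358 + 0.8·0.2642) ≈ 0.7091
After 'converts': P(A) = 0.3·0.7091 / (0.3·0.7091 + 0.2·0.2909) ≈ 0.7852
After 'does not convert': P(A) = 0.7·0.7852 / (0.7·0.7852 + 0.8·0.2148) ≈ 0.7619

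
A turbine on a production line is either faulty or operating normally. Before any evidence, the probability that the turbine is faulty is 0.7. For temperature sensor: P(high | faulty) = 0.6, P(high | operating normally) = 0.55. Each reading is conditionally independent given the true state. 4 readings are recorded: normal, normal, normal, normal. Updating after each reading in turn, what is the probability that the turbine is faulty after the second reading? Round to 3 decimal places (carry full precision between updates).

Apply Bayes' rule sequentially, carrying P(faulty) forward.
After 'normal': P(faulty) = 0.4·0.7000 / (0.4·0.7000 + 0.45·0.3000) ≈ 0.6747
After 'normal': P(faulty) = 0.4·0.6747 / (0.4·0.6747 + 0.45·0.3253) ≈ 0.6483

0.648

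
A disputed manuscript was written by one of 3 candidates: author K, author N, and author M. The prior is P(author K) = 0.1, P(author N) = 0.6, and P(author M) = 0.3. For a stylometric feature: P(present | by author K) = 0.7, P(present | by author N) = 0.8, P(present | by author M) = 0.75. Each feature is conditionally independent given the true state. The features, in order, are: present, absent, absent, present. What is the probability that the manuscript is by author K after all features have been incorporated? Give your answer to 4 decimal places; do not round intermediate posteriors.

After 'present': normaliser = 0.7·0.1000 + 0.8·0.6000 + 0.75·0.3000; P(author K) ≈ 0.0903, P(author N) ≈ 0.6194, P(author M) ≈ 0.2903
After 'absent': normaliser = 0.3·0.0903 + 0.2·0.6194 + 0.25·0.2903; P(author K) ≈ 0.1212, P(author N) ≈ 0.5541, P(author M) ≈ 0.3247
After 'absent': normaliser = 0.3·0.1212 + 0.2·0.5541 + 0.25·0.3247; P(author K) ≈ 0.1592, P(author N) ≈ 0.4853, P(author M) ≈ 0.3555
After 'present': normaliser = 0.7·0.1592 + 0.8·0.4853 + 0.75·0.3555; P(author K) ≈ 0.1455, P(author N) ≈ 0.5066, P(author M) ≈ 0.3479

0.1455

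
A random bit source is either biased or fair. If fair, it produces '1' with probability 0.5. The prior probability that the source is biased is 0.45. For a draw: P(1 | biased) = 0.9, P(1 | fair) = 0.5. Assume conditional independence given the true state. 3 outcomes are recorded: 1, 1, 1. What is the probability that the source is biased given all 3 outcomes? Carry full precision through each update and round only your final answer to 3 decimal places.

Each posterior becomes the prior for the next update.
After '1': P(biased) = 0.9·0.4500 / (0.9·0.4500 + 0.5·0.5500) ≈ 0.5956
After '1': P(biased) = 0.9·0.5956 / (0.9·0.5956 + 0.5·0.4044) ≈ 0.7261
After '1': P(biased) = 0.9·0.7261 / (0.9·0.7261 + 0.5·0.2739) ≈ 0.8267

0.827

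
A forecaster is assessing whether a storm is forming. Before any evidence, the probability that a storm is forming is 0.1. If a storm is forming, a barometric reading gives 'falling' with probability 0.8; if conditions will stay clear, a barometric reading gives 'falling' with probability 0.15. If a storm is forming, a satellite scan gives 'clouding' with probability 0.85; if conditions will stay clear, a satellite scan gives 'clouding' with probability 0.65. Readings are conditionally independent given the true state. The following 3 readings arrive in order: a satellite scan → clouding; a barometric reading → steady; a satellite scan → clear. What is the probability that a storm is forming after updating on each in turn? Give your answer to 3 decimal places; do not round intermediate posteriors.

After a satellite scan='clouding': P(storm) = 0.85·0.1000 / (0.85·0.1000 + 0.65·0.9000) ≈ 0.1269
After a barometric reading='steady': P(storm) = 0.2·0.1269 / (0.2·0.1269 + 0.85·0.8731) ≈ 0.0331
After a satellite scan='clear': P(storm) = 0.15·0.0331 / (0.15·0.0331 + 0.35·0.9669) ≈ 0.0144

0.014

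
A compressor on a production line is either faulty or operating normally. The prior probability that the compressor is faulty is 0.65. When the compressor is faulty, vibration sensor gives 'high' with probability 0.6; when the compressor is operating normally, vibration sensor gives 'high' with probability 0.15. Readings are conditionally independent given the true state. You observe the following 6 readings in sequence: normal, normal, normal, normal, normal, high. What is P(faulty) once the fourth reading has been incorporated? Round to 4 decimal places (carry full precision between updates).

0.0835

After 'normal': P(faulty) = 0.4·0.6500 / (0.4·0.6500 + 0.85·0.3500) ≈ 0.4664
After 'normal': P(faulty) = 0.4·0.4664 / (0.4·0.4664 + 0.85·0.5336) ≈ 0.2914
After 'normal': P(faulty) = 0.4·0.2914 / (0.4·0.2914 + 0.85·0.7086) ≈ 0.1622
After 'normal': P(faulty) = 0.4·0.1622 / (0.4·0.1622 + 0.85·0.8378) ≈ 0.0835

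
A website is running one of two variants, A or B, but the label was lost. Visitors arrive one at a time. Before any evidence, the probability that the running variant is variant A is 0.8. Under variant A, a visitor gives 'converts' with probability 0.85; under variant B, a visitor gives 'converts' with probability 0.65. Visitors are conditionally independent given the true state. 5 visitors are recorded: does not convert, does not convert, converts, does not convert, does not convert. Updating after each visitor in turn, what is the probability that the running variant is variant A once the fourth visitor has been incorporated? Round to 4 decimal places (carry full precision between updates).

0.2917

After 'does not convert': P(A) = 0.15·0.8000 / (0.15·0.8000 + 0.35·0.2000) ≈ 0.6316
After 'does not convert': P(A) = 0.15·0.6316 / (0.15·0.6316 + 0.35·0.3684) ≈ 0.4235
After 'converts': P(A) = 0.85·0.4235 / (0.85·0.4235 + 0.65·0.5765) ≈ 0.4900
After 'does not convert': P(A) = 0.15·0.4900 / (0.15·0.4900 + 0.35·0.5100) ≈ 0.2917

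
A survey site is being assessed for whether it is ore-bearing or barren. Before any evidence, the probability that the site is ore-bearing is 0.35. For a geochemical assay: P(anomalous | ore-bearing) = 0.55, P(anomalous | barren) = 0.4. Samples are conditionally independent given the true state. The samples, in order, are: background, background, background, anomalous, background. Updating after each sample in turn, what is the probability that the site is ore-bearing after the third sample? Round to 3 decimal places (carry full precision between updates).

After 'background': P(ore) = 0.45·0.3500 / (0.45·0.3500 + 0.6·0.6500) ≈ 0.2877
After 'background': P(ore) = 0.45·0.2877 / (0.45·0.2877 + 0.6·0.7123) ≈ 0.2325
After 'background': P(ore) = 0.45·0.2325 / (0.45·0.2325 + 0.6·0.7675) ≈ 0.1851

0.185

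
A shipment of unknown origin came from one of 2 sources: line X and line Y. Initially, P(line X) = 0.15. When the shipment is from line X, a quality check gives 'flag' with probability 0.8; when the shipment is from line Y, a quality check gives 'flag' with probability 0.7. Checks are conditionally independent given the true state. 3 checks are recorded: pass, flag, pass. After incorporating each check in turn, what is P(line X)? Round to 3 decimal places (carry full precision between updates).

0.082

After 'pass': P(line X) = 0.2·0.1500 / (0.2·0.1500 + 0.3·0.8500) ≈ 0.1053
After 'flag': P(line X) = 0.8·0.1053 / (0.8·0.1053 + 0.7·0.8947) ≈ 0.1185
After 'pass': P(line X) = 0.2·0.1185 / (0.2·0.1185 + 0.3·0.8815) ≈ 0.0823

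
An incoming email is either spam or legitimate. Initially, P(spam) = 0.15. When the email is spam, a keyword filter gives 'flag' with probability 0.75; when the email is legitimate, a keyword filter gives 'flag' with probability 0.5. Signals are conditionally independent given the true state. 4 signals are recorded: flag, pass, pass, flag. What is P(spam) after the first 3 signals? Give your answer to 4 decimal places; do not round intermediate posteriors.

0.0621

After 'flag': P(spam) = 0.75·0.1500 / (0.75·0.1500 + 0.5·0.8500) ≈ 0.2093
After 'pass': P(spam) = 0.25·0.2093 / (0.25·0.2093 + 0.5·0.7907) ≈ 0.1169
After 'pass': P(spam) = 0.25·0.1169 / (0.25·0.1169 + 0.5·0.8831) ≈ 0.0621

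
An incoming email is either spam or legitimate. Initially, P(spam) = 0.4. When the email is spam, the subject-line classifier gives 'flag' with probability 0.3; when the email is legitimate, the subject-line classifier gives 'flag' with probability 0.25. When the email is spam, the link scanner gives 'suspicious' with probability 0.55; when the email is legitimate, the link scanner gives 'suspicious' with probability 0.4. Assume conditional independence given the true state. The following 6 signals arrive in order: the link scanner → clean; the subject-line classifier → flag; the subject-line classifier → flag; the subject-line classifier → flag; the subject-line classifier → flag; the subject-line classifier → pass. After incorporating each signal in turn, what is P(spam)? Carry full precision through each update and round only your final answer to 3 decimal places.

After the link scanner='clean': P(spam) = 0.45·0.4000 / (0.45·0.4000 + 0.6·0.6000) ≈ 0.3333
After the subject-line classifier='flag': P(spam) = 0.3·0.3333 / (0.3·0.3333 + 0.25·0.6667) ≈ 0.3750
After the subject-line classifier='flag': P(spam) = 0.3·0.3750 / (0.3·0.3750 + 0.25·0.6250) ≈ 0.4186
After the subject-line classifier='flag': P(spam) = 0.3·0.4186 / (0.3·0.4186 + 0.25·0.5814) ≈ 0.4635
After the subject-line classifier='flag': P(spam) = 0.3·0.4635 / (0.3·0.4635 + 0.25·0.5365) ≈ 0.5090
After the subject-line classifier='pass': P(spam) = 0.7·0.5090 / (0.7·0.5090 + 0.75·0.4910) ≈ 0.4918

0.492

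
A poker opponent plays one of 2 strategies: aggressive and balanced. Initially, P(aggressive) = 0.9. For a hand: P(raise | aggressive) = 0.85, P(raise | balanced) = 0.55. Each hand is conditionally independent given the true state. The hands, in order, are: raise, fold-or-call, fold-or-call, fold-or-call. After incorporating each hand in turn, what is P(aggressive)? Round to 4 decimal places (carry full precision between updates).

After 'raise': P(aggressive) = 0.85·0.9000 / (0.85·0.9000 + 0.55·0.1000) ≈ 0.9329
After 'fold-or-call': P(aggressive) = 0.15·0.9329 / (0.15·0.9329 + 0.45·0.0671) ≈ 0.8226
After 'fold-or-call': P(aggressive) = 0.15·0.8226 / (0.15·0.8226 + 0.45·0.1774) ≈ 0.6071
After 'fold-or-call': P(aggressive) = 0.15·0.6071 / (0.15·0.6071 + 0.45·0.3929) ≈ 0.3400

0.3400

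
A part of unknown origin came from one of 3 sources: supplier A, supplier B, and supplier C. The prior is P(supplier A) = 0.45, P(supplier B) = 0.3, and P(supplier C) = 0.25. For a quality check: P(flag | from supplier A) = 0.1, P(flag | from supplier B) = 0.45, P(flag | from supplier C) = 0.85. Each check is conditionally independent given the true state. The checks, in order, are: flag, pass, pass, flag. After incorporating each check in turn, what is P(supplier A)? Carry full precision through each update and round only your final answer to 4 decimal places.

0.1397

Apply Bayes' rule sequentially, carrying P(supplier A) forward.
After 'flag': normaliser = 0.1·0.4500 + 0.45·0.3000 + 0.85·0.2500; P(supplier A) ≈ 0.1146, P(supplier B) ≈ 0.3439, P(supplier C) ≈ 0.5414
After 'pass': normaliser = 0.9·0.1146 + 0.55·0.3439 + 0.15·0.5414; P(supplier A) ≈ 0.2762, P(supplier B) ≈ 0.5064, P(supplier C) ≈ 0.2174
After 'pass': normaliser = 0.9·0.2762 + 0.55·0.5064 + 0.15·0.2174; P(supplier A) ≈ 0.4441, P(supplier B) ≈ 0.4976, P(supplier C) ≈ 0.0583
After 'flag': normaliser = 0.1·0.4441 + 0.45·0.4976 + 0.85·0.0583; P(supplier A) ≈ 0.1397, P(supplier B) ≈ 0.7045, P(supplier C) ≈ 0.1558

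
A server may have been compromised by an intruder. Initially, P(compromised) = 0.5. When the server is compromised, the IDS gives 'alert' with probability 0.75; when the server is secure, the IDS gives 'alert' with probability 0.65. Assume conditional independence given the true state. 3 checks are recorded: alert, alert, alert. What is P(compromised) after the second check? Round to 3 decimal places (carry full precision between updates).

Apply Bayes' rule sequentially, carrying P(compromised) forward.
After 'alert': P(compromised) = 0.75·0.5000 / (0.75·0.5000 + 0.65·0.5000) ≈ 0.5357
After 'alert': P(compromised) = 0.75·0.5357 / (0.75·0.5357 + 0.65·0.4643) ≈ 0.5711

0.571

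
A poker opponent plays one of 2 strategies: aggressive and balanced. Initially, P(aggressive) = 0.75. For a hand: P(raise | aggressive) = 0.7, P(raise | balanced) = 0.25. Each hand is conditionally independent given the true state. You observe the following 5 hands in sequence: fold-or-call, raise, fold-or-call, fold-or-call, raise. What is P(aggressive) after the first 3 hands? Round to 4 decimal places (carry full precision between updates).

0.5734

Each posterior becomes the prior for the next update.
After 'fold-or-call': P(aggressive) = 0.3·0.7500 / (0.3·0.7500 + 0.75·0.2500) ≈ 0.5455
After 'raise': P(aggressive) = 0.7·0.5455 / (0.7·0.5455 + 0.25·0.4545) ≈ 0.7706
After 'fold-or-call': P(aggressive) = 0.3·0.7706 / (0.3·0.7706 + 0.75·0.2294) ≈ 0.5734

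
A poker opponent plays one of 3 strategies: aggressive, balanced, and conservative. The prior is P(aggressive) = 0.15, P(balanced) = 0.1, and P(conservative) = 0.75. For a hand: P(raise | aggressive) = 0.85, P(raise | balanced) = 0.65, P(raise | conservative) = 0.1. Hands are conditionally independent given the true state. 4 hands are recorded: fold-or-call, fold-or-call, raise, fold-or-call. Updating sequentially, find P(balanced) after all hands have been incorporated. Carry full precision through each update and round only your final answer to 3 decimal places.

0.048

Apply Bayes' rule sequentially, carrying P(balanced) forward.
After 'fold-or-call': normaliser = 0.15·0.1500 + 0.35·0.1000 + 0.9·0.7500; P(aggressive) ≈ 0.0307, P(balanced) ≈ 0.0478, P(conservative) ≈ 0.9215
After 'fold-or-call': normaliser = 0.15·0.0307 + 0.35·0.0478 + 0.9·0.9215; P(aggressive) ≈ 0.0054, P(balanced) ≈ 0.0197, P(conservative) ≈ 0.9749
After 'raise': normaliser = 0.85·0.0054 + 0.65·0.0197 + 0.1·0.9749; P(aggressive) ≈ 0.0401, P(balanced) ≈ 0.1112, P(conservative) ≈ 0.8487
After 'fold-or-call': normaliser = 0.15·0.0401 + 0.35·0.1112 + 0.9·0.8487; P(aggressive) ≈ 0.0074, P(balanced) ≈ 0.0481, P(conservative) ≈ 0.9444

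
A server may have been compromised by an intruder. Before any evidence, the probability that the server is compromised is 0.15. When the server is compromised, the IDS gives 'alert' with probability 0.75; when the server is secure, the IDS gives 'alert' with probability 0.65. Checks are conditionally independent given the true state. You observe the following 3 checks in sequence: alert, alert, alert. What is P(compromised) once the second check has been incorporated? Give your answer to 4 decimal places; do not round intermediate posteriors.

0.1902

After 'alert': P(compromised) = 0.75·0.1500 / (0.75·0.1500 + 0.65·0.8500) ≈ 0.1692
After 'alert': P(compromised) = 0.75·0.1692 / (0.75·0.1692 + 0.65·0.8308) ≈ 0.1902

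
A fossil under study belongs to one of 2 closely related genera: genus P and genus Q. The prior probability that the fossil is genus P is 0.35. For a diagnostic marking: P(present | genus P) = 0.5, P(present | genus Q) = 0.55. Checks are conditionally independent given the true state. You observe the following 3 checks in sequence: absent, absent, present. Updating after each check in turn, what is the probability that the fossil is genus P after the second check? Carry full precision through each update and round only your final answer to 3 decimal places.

After 'absent': P(genus P) = 0.5·0.3500 / (0.5·0.3500 + 0.45·0.6500) ≈ 0.3743
After 'absent': P(genus P) = 0.5·0.3743 / (0.5·0.3743 + 0.45·0.6257) ≈ 0.3993

0.399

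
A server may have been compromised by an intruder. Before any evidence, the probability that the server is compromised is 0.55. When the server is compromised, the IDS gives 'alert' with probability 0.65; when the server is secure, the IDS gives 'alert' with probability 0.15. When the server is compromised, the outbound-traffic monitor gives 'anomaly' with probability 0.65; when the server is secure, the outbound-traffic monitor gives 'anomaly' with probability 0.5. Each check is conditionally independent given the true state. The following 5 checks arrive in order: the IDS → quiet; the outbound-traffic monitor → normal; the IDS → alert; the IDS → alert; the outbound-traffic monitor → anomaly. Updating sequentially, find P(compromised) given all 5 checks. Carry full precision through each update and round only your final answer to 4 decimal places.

0.8958

Each posterior becomes the prior for the next update.
After the IDS='quiet': P(compromised) = 0.35·0.5500 / (0.35·0.5500 + 0.85·0.4500) ≈ 0.3348
After the outbound-traffic monitor='normal': P(compromised) = 0.35·0.3348 / (0.35·0.3348 + 0.5·0.6652) ≈ 0.2605
After the IDS='alert': P(compromised) = 0.65·0.2605 / (0.65·0.2605 + 0.15·0.7395) ≈ 0.6042
After the IDS='alert': P(compromised) = 0.65·0.6042 / (0.65·0.6042 + 0.15·0.3958) ≈ 0.8687
After the outbound-traffic monitor='anomaly': P(compromised) = 0.65·0.8687 / (0.65·0.8687 + 0.5·0.1313) ≈ 0.8958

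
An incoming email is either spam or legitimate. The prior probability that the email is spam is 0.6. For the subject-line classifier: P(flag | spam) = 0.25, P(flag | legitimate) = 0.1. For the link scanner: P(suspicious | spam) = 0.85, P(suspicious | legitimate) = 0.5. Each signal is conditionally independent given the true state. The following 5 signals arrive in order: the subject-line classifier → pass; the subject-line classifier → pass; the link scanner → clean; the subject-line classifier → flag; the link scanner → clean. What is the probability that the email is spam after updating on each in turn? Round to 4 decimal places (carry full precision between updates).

After the subject-line classifier='pass': P(spam) = 0.75·0.6000 / (0.75·0.6000 + 0.9·0.4000) ≈ 0.5556
After the subject-line classifier='pass': P(spam) = 0.75·0.5556 / (0.75·0.5556 + 0.9·0.4444) ≈ 0.5102
After the link scanner='clean': P(spam) = 0.15·0.5102 / (0.15·0.5102 + 0.5·0.4898) ≈ 0.2381
After the subject-line classifier='flag': P(spam) = 0.25·0.2381 / (0.25·0.2381 + 0.1·0.7619) ≈ 0.4386
After the link scanner='clean': P(spam) = 0.15·0.4386 / (0.15·0.4386 + 0.5·0.5614) ≈ 0.1899

0.1899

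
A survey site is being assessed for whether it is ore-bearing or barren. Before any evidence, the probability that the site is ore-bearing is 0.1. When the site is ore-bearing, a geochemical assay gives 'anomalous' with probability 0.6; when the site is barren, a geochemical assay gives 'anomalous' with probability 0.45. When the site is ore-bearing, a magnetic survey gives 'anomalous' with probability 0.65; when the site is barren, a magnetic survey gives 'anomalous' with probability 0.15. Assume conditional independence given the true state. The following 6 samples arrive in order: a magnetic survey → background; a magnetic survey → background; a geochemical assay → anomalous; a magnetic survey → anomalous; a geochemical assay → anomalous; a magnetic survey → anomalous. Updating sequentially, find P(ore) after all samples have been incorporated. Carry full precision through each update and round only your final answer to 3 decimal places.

Each posterior becomes the prior for the next update.
After a magnetic survey='background': P(ore) = 0.35·0.1000 / (0.35·0.1000 + 0.85·0.9000) ≈ 0.0437
After a magnetic survey='background': P(ore) = 0.35·0.0437 / (0.35·0.0437 + 0.85·0.9563) ≈ 0.0185
After a geochemical assay='anomalous': P(ore) = 0.6·0.0185 / (0.6·0.0185 + 0.45·0.9815) ≈ 0.0245
After a magnetic survey='anomalous': P(ore) = 0.65·0.0245 / (0.65·0.0245 + 0.15·0.9755) ≈ 0.0982
After a geochemical assay='anomalous': P(ore) = 0.6·0.0982 / (0.6·0.0982 + 0.45·0.9018) ≈ 0.1267
After a magnetic survey='anomalous': P(ore) = 0.65·0.1267 / (0.65·0.1267 + 0.15·0.8733) ≈ 0.3861

0.386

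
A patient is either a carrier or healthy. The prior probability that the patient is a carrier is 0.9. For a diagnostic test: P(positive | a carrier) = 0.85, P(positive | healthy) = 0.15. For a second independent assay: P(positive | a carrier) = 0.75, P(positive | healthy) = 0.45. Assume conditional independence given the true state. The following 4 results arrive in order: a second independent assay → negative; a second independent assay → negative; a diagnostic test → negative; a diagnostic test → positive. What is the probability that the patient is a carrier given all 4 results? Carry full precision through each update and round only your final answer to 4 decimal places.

After a second independent assay='negative': P(carrier) = 0.25·0.9000 / (0.25·0.9000 + 0.55·0.1000) ≈ 0.8036
After a second independent assay='negative': P(carrier) = 0.25·0.8036 / (0.25·0.8036 + 0.55·0.1964) ≈ 0.6503
After a diagnostic test='negative': P(carrier) = 0.15·0.6503 / (0.15·0.6503 + 0.85·0.3497) ≈ 0.2471
After a diagnostic test='positive': P(carrier) = 0.85·0.2471 / (0.85·0.2471 + 0.15·0.7529) ≈ 0.6503

0.6503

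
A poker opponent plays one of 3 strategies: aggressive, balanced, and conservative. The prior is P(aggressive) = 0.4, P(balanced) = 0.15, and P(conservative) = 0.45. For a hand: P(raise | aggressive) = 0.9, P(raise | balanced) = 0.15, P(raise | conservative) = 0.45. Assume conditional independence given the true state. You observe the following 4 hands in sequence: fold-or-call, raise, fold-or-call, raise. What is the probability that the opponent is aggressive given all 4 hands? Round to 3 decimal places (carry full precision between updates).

0.097

After 'fold-or-call': normaliser = 0.1·0.4000 + 0.85·0.1500 + 0.55·0.4500; P(aggressive) ≈ 0.0964, P(balanced) ≈ 0.3072, P(conservative) ≈ 0.5964
After 'raise': normaliser = 0.9·0.0964 + 0.15·0.3072 + 0.45·0.5964; P(aggressive) ≈ 0.2162, P(balanced) ≈ 0.1149, P(conservative) ≈ 0.6689
After 'fold-or-call': normaliser = 0.1·0.2162 + 0.85·0.1149 + 0.55·0.6689; P(aggressive) ≈ 0.0444, P(balanced) ≈ 0.2004, P(conservative) ≈ 0.7552
After 'raise': normaliser = 0.9·0.0444 + 0.15·0.2004 + 0.45·0.7552; P(aggressive) ≈ 0.0975, P(balanced) ≈ 0.0734, P(conservative) ≈ 0.8292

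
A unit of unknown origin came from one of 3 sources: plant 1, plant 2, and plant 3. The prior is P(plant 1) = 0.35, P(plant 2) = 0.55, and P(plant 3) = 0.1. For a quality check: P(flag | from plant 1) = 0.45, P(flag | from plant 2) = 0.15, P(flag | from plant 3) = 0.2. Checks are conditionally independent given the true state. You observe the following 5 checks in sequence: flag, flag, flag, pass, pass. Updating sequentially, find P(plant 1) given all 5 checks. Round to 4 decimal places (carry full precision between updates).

0.8389

After 'flag': normaliser = 0.45·0.3500 + 0.15·0.5500 + 0.2·0.1000; P(plant 1) ≈ 0.6058, P(plant 2) ≈ 0.3173, P(plant 3) ≈ 0.0769
After 'flag': normaliser = 0.45·0.6058 + 0.15·0.3173 + 0.2·0.0769; P(plant 1) ≈ 0.8123, P(plant 2) ≈ 0.1418, P(plant 3) ≈ 0.0458
After 'flag': normaliser = 0.45·0.8123 + 0.15·0.1418 + 0.2·0.0458; P(plant 1) ≈ 0.9231, P(plant 2) ≈ 0.0537, P(plant 3) ≈ 0.0232
After 'pass': normaliser = 0.55·0.9231 + 0.85·0.0537 + 0.8·0.0232; P(plant 1) ≈ 0.8878, P(plant 2) ≈ 0.0799, P(plant 3) ≈ 0.0324
After 'pass': normaliser = 0.55·0.8878 + 0.85·0.0799 + 0.8·0.0324; P(plant 1) ≈ 0.8389, P(plant 2) ≈ 0.1166, P(plant 3) ≈ 0.0445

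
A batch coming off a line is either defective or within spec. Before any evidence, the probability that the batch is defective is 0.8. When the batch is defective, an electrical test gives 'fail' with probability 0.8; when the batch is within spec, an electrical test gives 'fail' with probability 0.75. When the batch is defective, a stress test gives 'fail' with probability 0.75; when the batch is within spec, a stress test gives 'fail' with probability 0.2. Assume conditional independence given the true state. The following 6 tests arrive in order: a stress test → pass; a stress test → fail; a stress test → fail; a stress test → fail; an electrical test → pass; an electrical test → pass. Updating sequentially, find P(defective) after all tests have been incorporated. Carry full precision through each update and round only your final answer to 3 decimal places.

Apply Bayes' rule sequentially, carrying P(defective) forward.
After a stress test='pass': P(defective) = 0.25·0.8000 / (0.25·0.8000 + 0.8·0.2000) ≈ 0.5556
After a stress test='fail': P(defective) = 0.75·0.5556 / (0.75·0.5556 + 0.2·0.4444) ≈ 0.8242
After a stress test='fail': P(defective) = 0.75·0.8242 / (0.75·0.8242 + 0.2·0.1758) ≈ 0.9462
After a stress test='fail': P(defective) = 0.75·0.9462 / (0.75·0.9462 + 0.2·0.0538) ≈ 0.9851
After an electrical test='pass': P(defective) = 0.2·0.9851 / (0.2·0.9851 + 0.25·0.0149) ≈ 0.9814
After an electrical test='pass': P(defective) = 0.2·0.9814 / (0.2·0.9814 + 0.25·0.0186) ≈ 0.9768

0.977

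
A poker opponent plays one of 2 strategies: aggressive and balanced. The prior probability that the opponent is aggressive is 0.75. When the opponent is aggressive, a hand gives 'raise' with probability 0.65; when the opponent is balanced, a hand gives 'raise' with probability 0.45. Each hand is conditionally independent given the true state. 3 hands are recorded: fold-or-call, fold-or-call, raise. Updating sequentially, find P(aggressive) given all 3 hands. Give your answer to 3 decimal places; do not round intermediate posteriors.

0.637

After 'fold-or-call': P(aggressive) = 0.35·0.7500 / (0.35·0.7500 + 0.55·0.2500) ≈ 0.6562
After 'fold-or-call': P(aggressive) = 0.35·0.6562 / (0.35·0.6562 + 0.55·0.3438) ≈ 0.5485
After 'raise': P(aggressive) = 0.65·0.5485 / (0.65·0.5485 + 0.45·0.4515) ≈ 0.6370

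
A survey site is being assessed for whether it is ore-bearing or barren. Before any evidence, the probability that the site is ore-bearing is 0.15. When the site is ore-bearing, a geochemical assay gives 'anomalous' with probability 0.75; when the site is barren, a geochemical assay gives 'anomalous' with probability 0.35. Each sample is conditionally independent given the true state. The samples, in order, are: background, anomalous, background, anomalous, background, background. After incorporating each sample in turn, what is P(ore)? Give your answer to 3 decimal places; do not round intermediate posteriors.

After 'background': P(ore) = 0.25·0.1500 / (0.25·0.1500 + 0.65·0.8500) ≈ 0.0636
After 'anomalous': P(ore) = 0.75·0.0636 / (0.75·0.0636 + 0.35·0.9364) ≈ 0.1270
After 'background': P(ore) = 0.25·0.1270 / (0.25·0.1270 + 0.65·0.8730) ≈ 0.0530
After 'anomalous': P(ore) = 0.75·0.0530 / (0.75·0.0530 + 0.35·0.9470) ≈ 0.1070
After 'background': P(ore) = 0.25·0.1070 / (0.25·0.1070 + 0.65·0.8930) ≈ 0.0441
After 'background': P(ore) = 0.25·0.0441 / (0.25·0.0441 + 0.65·0.9559) ≈ 0.0174

0.017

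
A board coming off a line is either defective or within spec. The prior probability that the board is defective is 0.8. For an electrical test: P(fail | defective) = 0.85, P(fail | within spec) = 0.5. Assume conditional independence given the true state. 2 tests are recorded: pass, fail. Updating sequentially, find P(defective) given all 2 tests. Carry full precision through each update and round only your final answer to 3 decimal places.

0.671

Each posterior becomes the prior for the next update.
After 'pass': P(defective) = 0.15·0.8000 / (0.15·0.8000 + 0.5·0.2000) ≈ 0.5455
After 'fail': P(defective) = 0.85·0.5455 / (0.85·0.5455 + 0.5·0.4545) ≈ 0.6711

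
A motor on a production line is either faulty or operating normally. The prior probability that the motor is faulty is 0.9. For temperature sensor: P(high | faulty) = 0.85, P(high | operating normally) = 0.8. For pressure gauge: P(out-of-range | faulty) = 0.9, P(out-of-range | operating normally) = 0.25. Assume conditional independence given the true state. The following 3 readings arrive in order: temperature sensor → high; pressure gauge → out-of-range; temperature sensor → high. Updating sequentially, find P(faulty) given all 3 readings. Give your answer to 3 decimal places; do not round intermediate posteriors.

0.973

After temperature sensor='high': P(faulty) = 0.85·0.9000 / (0.85·0.9000 + 0.8·0.1000) ≈ 0.9053
After pressure gauge='out-of-range': P(faulty) = 0.9·0.9053 / (0.9·0.9053 + 0.25·0.0947) ≈ 0.9718
After temperature sensor='high': P(faulty) = 0.85·0.9718 / (0.85·0.9718 + 0.8·0.0282) ≈ 0.9734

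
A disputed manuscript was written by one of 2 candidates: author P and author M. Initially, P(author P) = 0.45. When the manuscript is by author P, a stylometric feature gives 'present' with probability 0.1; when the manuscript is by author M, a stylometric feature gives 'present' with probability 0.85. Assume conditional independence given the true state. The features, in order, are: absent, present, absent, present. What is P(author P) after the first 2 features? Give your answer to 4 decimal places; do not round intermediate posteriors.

Apply Bayes' rule sequentially, carrying P(author P) forward.
After 'absent': P(author P) = 0.9·0.4500 / (0.9·0.4500 + 0.15·0.5500) ≈ 0.8308
After 'present': P(author P) = 0.1·0.8308 / (0.1·0.8308 + 0.85·0.1692) ≈ 0.3661

0.3661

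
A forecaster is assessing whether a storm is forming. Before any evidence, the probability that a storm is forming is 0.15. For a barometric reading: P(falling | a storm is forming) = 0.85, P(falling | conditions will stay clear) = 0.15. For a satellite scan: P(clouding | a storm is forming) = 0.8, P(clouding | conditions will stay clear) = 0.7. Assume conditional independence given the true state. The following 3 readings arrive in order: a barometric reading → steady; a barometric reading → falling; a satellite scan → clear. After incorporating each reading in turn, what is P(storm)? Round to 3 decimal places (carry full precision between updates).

0.105

After a barometric reading='steady': P(storm) = 0.15·0.1500 / (0.15·0.1500 + 0.85·0.8500) ≈ 0.0302
After a barometric reading='falling': P(storm) = 0.85·0.0302 / (0.85·0.0302 + 0.15·0.9698) ≈ 0.1500
After a satellite scan='clear': P(storm) = 0.2·0.1500 / (0.2·0.1500 + 0.3·0.8500) ≈ 0.1053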